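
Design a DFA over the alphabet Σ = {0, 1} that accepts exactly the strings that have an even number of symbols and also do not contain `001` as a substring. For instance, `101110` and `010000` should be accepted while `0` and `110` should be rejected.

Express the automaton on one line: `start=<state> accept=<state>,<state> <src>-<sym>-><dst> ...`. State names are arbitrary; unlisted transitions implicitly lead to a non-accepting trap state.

start=A accept=A,D,E A-0->B A-1->C B-0->D B-1->A C-0->E C-1->A D-0->F D-1->G E-0->F E-1->C F-0->D F-1->G G-0->G G-1->G

Build one automaton per condition and run them in lockstep. One (2 states) tracks the input length modulo 2; the other (4 states) tracks partial matches of the forbidden pattern `001`. Each combined state is a pair, one component from each; accept when both components accept. Equivalent product states are then merged.
7 states suffice.
       0  1 
>* A   B  C 
   B   D  A 
   C   E  A 
 * D   F  G 
 * E   F  C 
   F   D  G 
   G   G  G 
(> = start, * = accepting)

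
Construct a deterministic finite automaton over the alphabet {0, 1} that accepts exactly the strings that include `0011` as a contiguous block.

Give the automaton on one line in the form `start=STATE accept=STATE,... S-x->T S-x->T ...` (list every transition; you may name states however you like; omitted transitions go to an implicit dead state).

start=q0 accept=q4 q0-0->q1 q0-1->q0 q1-0->q2 q1-1->q0 q2-0->q2 q2-1->q3 q3-0->q1 q3-1->q4 q4-0->q4 q4-1->q4

States q0..q3 record the length of the longest prefix of `0011` that matches the current input suffix. Reaching q4 means `0011` has been seen, and we stay there forever. Accept from q4.
        0   1  
>  q0   q1  q0 
   q1   q2  q0 
   q2   q2  q3 
   q3   q1  q4 
 * q4   q4  q4 
(> = start, * = accepting)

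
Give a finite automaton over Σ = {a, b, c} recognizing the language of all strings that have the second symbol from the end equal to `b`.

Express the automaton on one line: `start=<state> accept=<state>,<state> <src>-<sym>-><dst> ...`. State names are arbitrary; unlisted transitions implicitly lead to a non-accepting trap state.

A DFA must remember the last 2 symbols (since which symbol is second-to-last isn't known until the input ends). Use one state per possible window of the last ≤2 symbols; accept from those whose window starts with `b`.
With 13 states:
          a    b    c  
>  q0     q1   q2   q3 
   q1     q4   q5   q6 
   q2     q7   q8   q9 
   q3    q10  q11  q12 
   q4     q4   q5   q6 
   q5     q7   q8   q9 
   q6    q10  q11  q12 
 * q7     q4   q5   q6 
 * q8     q7   q8   q9 
 * q9    q10  q11  q12 
   q10    q4   q5   q6 
   q11    q7   q8   q9 
   q12   q10  q11  q12 
(> = start, * = accepting)

start=q0 accept=q7,q8,q9 q0-a->q1 q0-b->q2 q0-c->q3 q1-a->q4 q1-b->q5 q1-c->q6 q2-a->q7 q2-b->q8 q2-c->q9 q3-a->q10 q3-b->q11 q3-c->q12 q4-a->q4 q4-b->q5 q4-c->q6 q5-a->q7 q5-b->q8 q5-c->q9 q6-a->q10 q6-b->q11 q6-c->q12 q7-a->q4 q7-b->q5 q7-c->q6 q8-a->q7 q8-b->q8 q8-c->q9 q9-a->q10 q9-b->q11 q9-c->q12 q10-a->q4 q10-b->q5 q10-c->q6 q11-a->q7 q11-b->q8 q11-c->q9 q12-a->q10 q12-b->q11 q12-c->q12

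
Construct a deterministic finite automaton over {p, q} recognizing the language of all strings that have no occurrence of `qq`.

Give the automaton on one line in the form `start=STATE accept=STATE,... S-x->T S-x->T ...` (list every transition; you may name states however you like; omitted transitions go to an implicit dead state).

start=s0 accept=s0,s1 s0-p->s0 s0-q->s1 s1-p->s0 s1-q->s2 s2-p->s2 s2-q->s2

Track partial matches of the forbidden pattern `qq`. State s2 is a dead state reached once `qq` has occurred; every other state accepts. s0 means no part of `qq` is currently matched.
With 3 states:
        p   q  
>* s0   s0  s1 
 * s1   s0  s2 
   s2   s2  s2 
(> = start, * = accepting)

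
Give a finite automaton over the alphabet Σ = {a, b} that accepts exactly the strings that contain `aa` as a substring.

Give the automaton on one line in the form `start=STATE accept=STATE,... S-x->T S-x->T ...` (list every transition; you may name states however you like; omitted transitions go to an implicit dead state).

start=S0 accept=S2 S0-a->S1 S0-b->S0 S1-a->S2 S1-b->S0 S2-a->S2 S2-b->S2

Track how much of `aa` has been matched so far: state S0 is no progress, S2 is the absorbing accept state reached once `aa` has occurred. Intermediate states record partial matches; on a mismatch, fall back to the longest reusable overlap.
3 states suffice.
        a   b  
>  S0   S1  S0 
   S1   S2  S0 
 * S2   S2  S2 
(> = start, * = accepting)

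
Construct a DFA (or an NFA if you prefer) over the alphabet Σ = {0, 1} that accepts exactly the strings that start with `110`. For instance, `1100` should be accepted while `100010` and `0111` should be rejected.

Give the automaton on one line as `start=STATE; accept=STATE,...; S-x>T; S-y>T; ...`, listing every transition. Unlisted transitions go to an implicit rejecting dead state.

start=S0; accept=S3; S0-0>S4; S0-1>S1; S1-0>S4; S1-1>S2; S2-0>S3; S2-1>S4; S3-0>S3; S3-1>S3; S4-0>S4; S4-1>S4

Check the first 3 symbols one by one: S0 through S2 record how many have matched `110` so far; any wrong symbol goes to the dead state S4. After all 3 match we enter the accepting sink S3.
A 5-state machine:
        0   1  
>  S0   S4  S1 
   S1   S4  S2 
   S2   S3  S4 
 * S3   S3  S3 
   S4   S4  S4 
(> = start, * = accepting)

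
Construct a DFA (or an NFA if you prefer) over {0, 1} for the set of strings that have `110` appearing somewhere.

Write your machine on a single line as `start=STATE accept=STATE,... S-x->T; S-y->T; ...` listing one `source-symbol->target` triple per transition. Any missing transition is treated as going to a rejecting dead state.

start=q0; accept=q3; q0-0->q0; q0-1->q1; q1-0->q0; q1-1->q2; q2-0->q3; q2-1->q2; q3-0->q3; q3-1->q3

Track how much of `110` has been matched so far: state q0 is no progress, q3 is the absorbing accept state reached once `110` has occurred. Intermediate states record partial matches; on a mismatch, fall back to the longest reusable overlap.
        0   1  
>  q0   q0  q1 
   q1   q0  q2 
   q2   q3  q2 
 * q3   q3  q3 
(> = start, * = accepting)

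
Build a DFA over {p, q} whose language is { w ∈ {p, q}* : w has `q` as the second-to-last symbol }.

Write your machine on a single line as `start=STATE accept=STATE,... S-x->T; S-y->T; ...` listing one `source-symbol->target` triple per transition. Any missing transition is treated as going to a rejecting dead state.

start=S0; accept=S5,S6; S0-p->S1; S0-q->S2; S1-p->S3; S1-q->S4; S2-p->S5; S2-q->S6; S3-p->S3; S3-q->S4; S4-p->S5; S4-q->S6; S5-p->S3; S5-q->S4; S6-p->S5; S6-q->S6

A DFA must remember the last 2 symbols (since which symbol is second-to-last isn't known until the input ends). Use one state per possible window of the last ≤2 symbols; accept from those whose window starts with `q`.
With 7 states:
        p   q  
>  S0   S1  S2 
   S1   S3  S4 
   S2   S5  S6 
   S3   S3  S4 
   S4   S5  S6 
 * S5   S3  S4 
 * S6   S5  S6 
(> = start, * = accepting)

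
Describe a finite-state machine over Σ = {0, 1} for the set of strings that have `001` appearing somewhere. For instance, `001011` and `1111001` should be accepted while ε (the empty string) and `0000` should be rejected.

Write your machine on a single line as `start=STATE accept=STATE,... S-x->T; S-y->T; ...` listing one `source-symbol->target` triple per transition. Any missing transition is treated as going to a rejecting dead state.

Track how much of `001` has been matched so far: state q0 is no progress, q3 is the absorbing accept state reached once `001` has occurred. Intermediate states record partial matches; on a mismatch, fall back to the longest reusable overlap.
        0   1  
>  q0   q1  q0 
   q1   q2  q0 
   q2   q2  q3 
 * q3   q3  q3 
(> = start, * = accepting)

start=q0; accept=q3; q0-0->q1; q0-1->q0; q1-0->q2; q1-1->q0; q2-0->q2; q2-1->q3; q3-0->q3; q3-1->q3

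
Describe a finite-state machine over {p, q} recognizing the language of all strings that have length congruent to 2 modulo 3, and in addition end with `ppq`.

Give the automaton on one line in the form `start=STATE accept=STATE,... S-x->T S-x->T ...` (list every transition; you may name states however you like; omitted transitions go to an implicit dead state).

Handle the two conditions separately and then intersect. The first has 3 states tracking the input length modulo 3; the second has 4 states tracking how much of the suffix `ppq` has currently been matched. A product state is a pair (one from each), accepting exactly when both do.
12 states suffice.
       p  q 
>  A   B  C 
   B   D  E 
   C   F  E 
   D   G  H 
   E   I  A 
   F   G  A 
   G   J  K 
   H   B  C 
   I   J  C 
   J   D  L 
   K   F  E 
 * L   I  A 
(> = start, * = accepting)

start=A accept=L A-p->B A-q->C B-p->D B-q->E C-p->F C-q->E D-p->G D-q->H E-p->I E-q->A F-p->G F-q->A G-p->J G-q->K H-p->B H-q->C I-p->J I-q->C J-p->D J-q->L K-p->F K-q->E L-p->I L-q->A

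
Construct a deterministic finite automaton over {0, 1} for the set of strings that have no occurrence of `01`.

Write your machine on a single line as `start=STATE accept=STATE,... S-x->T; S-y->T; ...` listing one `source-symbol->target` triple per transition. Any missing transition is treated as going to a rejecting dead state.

This is the complement of 'contains `01`'. Use the same substring-matching states — q0 through q2 holding how much of `01` has just been matched — but flip the accepting set: everything except the trap q2 accepts.
With 3 states:
        0   1  
>* q0   q1  q0 
 * q1   q1  q2 
   q2   q2  q2 
(> = start, * = accepting)

start=q0; accept=q0,q1; q0-0->q1; q0-1->q0; q1-0->q1; q1-1->q2; q2-0->q2; q2-1->q2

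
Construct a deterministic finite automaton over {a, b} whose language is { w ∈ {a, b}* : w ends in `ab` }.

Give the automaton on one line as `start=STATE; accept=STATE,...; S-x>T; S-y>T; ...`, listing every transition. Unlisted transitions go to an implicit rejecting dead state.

start=S0; accept=S2; S0-a>S1; S0-b>S0; S1-a>S1; S1-b>S2; S2-a>S1; S2-b>S0

Remember how much of `ab` the current input suffix matches. State S0 means no match yet; S1 means the last symbol is `a`; S2 means the last 2 symbols are `ab`. Only S2 accepts. On a mismatch, fall back to the longest proper suffix that is still a prefix of `ab`.
3 states suffice.
        a   b  
>  S0   S1  S0 
   S1   S1  S2 
 * S2   S1  S0 
(> = start, * = accepting)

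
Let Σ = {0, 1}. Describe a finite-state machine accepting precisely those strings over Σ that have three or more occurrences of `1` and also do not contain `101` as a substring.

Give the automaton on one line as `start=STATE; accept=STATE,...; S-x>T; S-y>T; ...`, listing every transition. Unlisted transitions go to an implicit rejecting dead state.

start=A; accept=H,J,K; A-0>A; A-1>B; B-0>C; B-1>D; C-0>E; C-1>F; D-0>G; D-1>H; E-0>E; E-1>D; F-0>F; F-1>F; G-0>I; G-1>F; H-0>J; H-1>H; I-0>I; I-1>H; J-0>K; J-1>F; K-0>K; K-1>H

Build one automaton per condition and run them in lockstep. The first has 5 states tracking the count of `1`s, saturating at 4; the second has 4 states tracking partial matches of the forbidden pattern `101`. A product state is a pair (one from each), accepting exactly when both do. Equivalent product states are then merged.
An 11-state machine:
       0  1 
>  A   A  B 
   B   C  D 
   C   E  F 
   D   G  H 
   E   E  D 
   F   F  F 
   G   I  F 
 * H   J  H 
   I   I  H 
 * J   K  F 
 * K   K  H 
(> = start, * = accepting)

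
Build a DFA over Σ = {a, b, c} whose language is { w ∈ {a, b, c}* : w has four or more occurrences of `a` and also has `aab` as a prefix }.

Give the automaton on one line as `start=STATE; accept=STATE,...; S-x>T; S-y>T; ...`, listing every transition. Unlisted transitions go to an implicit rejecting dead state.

Run two small machines in parallel and take their product. The first has 6 states tracking the count of `a`s, saturating at 5; the second has 5 states tracking whether the input so far still matches the prefix `aab`. A product state is a pair (one from each), accepting exactly when both do.
With 13 states:
          a    b    c  
>  S0     S1   S2   S2 
   S1     S3   S4   S4 
   S2     S4   S2   S2 
   S3     S5   S6   S7 
   S4     S7   S4   S4 
   S5     S8   S5   S5 
   S6     S9   S6   S6 
   S7     S5   S7   S7 
   S8    S10   S8   S8 
   S9    S11   S9   S9 
   S10   S10  S10  S10 
 * S11   S12  S11  S11 
 * S12   S12  S12  S12 
(> = start, * = accepting)

start=S0; accept=S11,S12; S0-a>S1; S0-b>S2; S0-c>S2; S1-a>S3; S1-b>S4; S1-c>S4; S2-a>S4; S2-b>S2; S2-c>S2; S3-a>S5; S3-b>S6; S3-c>S7; S4-a>S7; S4-b>S4; S4-c>S4; S5-a>S8; S5-b>S5; S5-c>S5; S6-a>S9; S6-b>S6; S6-c>S6; S7-a>S5; S7-b>S7; S7-c>S7; S8-a>S10; S8-b>S8; S8-c>S8; S9-a>S11; S9-b>S9; S9-c>S9; S10-a>S10; S10-b>S10; S10-c>S10; S11-a>S12; S11-b>S11; S11-c>S11; S12-a>S12; S12-b>S12; S12-c>S12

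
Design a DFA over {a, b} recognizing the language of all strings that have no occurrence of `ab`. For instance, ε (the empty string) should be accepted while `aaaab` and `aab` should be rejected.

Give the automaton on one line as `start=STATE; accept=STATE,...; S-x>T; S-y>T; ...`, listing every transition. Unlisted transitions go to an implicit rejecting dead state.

Track partial matches of the forbidden pattern `ab`. State q2 is a dead state reached once `ab` has occurred; every other state accepts. q0 means no part of `ab` is currently matched.
        a   b  
>* q0   q1  q0 
 * q1   q1  q2 
   q2   q2  q2 
(> = start, * = accepting)

start=q0; accept=q0,q1; q0-a>q1; q0-b>q0; q1-a>q1; q1-b>q2; q2-a>q2; q2-b>q2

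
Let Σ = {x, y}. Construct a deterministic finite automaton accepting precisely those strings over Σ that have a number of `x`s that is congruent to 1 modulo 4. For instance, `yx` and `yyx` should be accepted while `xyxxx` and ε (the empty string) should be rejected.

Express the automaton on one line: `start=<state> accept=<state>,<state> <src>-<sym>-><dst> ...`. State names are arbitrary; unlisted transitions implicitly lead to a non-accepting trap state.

start=s0 accept=s1 s0-x->s1 s0-y->s0 s1-x->s2 s1-y->s1 s2-x->s3 s2-y->s2 s3-x->s0 s3-y->s3

Keep the running count of `x`s modulo 4: each `x` advances along the cycle s0 → s1 → s2 → s3 → s0 while other symbols loop. Accept at s1.
        x   y  
>  s0   s1  s0 
 * s1   s2  s1 
   s2   s3  s2 
   s3   s0  s3 
(> = start, * = accepting)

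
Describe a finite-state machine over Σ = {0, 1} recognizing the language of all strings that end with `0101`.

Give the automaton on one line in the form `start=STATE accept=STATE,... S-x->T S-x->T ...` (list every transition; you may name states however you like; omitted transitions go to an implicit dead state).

Let each state record the length of the longest suffix of the input read so far that is also a prefix of `0101`. q1 means the last symbol is `0`; q2 means the last 2 symbols are `01`; q3 means the last 3 symbols are `010`; q4 means the last 4 symbols are `0101`. Accept only at q4, where the string currently ends in `0101`.
A 5-state machine:
        0   1  
>  q0   q1  q0 
   q1   q1  q2 
   q2   q3  q0 
   q3   q1  q4 
 * q4   q3  q0 
(> = start, * = accepting)

start=q0 accept=q4 q0-0->q1 q0-1->q0 q1-0->q1 q1-1->q2 q2-0->q3 q2-1->q0 q3-0->q1 q3-1->q4 q4-0->q3 q4-1->q0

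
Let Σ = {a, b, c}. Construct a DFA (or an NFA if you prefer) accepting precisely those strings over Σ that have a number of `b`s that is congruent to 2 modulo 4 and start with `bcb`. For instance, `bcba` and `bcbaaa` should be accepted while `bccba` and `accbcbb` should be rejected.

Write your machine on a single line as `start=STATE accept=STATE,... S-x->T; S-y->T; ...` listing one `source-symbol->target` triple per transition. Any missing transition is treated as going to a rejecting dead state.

Run two small machines in parallel and take their product. The first has 4 states tracking the count of `b`s modulo 4; the second has 5 states tracking whether the input so far still matches the prefix `bcb`. A product state is a pair (one from each), accepting exactly when both do. After merging equivalent states the machine shrinks.
An 8-state machine:
        a   b   c  
>  S0   S1  S2  S1 
   S1   S1  S1  S1 
   S2   S1  S1  S3 
   S3   S1  S4  S1 
 * S4   S4  S5  S4 
   S5   S5  S6  S5 
   S6   S6  S7  S6 
   S7   S7  S4  S7 
(> = start, * = accepting)

start=S0; accept=S4; S0-a->S1; S0-b->S2; S0-c->S1; S1-a->S1; S1-b->S1; S1-c->S1; S2-a->S1; S2-b->S1; S2-c->S3; S3-a->S1; S3-b->S4; S3-c->S1; S4-a->S4; S4-b->S5; S4-c->S4; S5-a->S5; S5-b->S6; S5-c->S5; S6-a->S6; S6-b->S7; S6-c->S6; S7-a->S7; S7-b->S4; S7-c->S7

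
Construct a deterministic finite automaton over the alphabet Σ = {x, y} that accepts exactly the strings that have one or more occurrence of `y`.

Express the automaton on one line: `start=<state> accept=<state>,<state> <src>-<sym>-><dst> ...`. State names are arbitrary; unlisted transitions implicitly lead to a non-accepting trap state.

start=A accept=B,C A-x->A A-y->B B-x->B B-y->C C-x->C C-y->C

Only the number of `y`s matters, and only up to 2. Make a chain A → B → C advanced by each `y` (with C absorbing); every other symbol self-loops. The accepting set is {B, C}.
3 states suffice.
       x  y 
>  A   A  B 
 * B   B  C 
 * C   C  C 
(> = start, * = accepting)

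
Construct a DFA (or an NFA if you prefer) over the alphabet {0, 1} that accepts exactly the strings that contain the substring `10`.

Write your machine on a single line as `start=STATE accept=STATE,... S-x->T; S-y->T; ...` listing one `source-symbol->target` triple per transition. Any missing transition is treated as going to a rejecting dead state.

start=q0; accept=q2; q0-0->q0; q0-1->q1; q1-0->q2; q1-1->q1; q2-0->q2; q2-1->q2

States q0..q1 record the length of the longest prefix of `10` that matches the current input suffix. Reaching q2 means `10` has been seen, and we stay there forever. Accept from q2.
3 states suffice.
        0   1  
>  q0   q0  q1 
   q1   q2  q1 
 * q2   q2  q2 
(> = start, * = accepting)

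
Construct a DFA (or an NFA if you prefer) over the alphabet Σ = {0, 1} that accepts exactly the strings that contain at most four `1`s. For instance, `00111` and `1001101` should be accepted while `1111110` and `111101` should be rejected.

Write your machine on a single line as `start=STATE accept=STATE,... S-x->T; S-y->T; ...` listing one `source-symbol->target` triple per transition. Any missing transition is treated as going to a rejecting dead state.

Only the number of `1`s matters, and only up to 5. Make a chain A → B → C → D → E → F advanced by each `1` (with F absorbing); every other symbol self-loops. The accepting set is {A, B, C, D, E}.
       0  1 
>* A   A  B 
 * B   B  C 
 * C   C  D 
 * D   D  E 
 * E   E  F 
   F   F  F 
(> = start, * = accepting)

start=A; accept=A,B,C,D,E; A-0->A; A-1->B; B-0->B; B-1->C; C-0->C; C-1->D; D-0->D; D-1->E; E-0->E; E-1->F; F-0->F; F-1->F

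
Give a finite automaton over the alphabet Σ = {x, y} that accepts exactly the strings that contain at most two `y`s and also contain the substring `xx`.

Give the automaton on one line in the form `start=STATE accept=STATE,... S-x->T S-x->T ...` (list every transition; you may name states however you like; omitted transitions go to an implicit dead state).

start=q0 accept=q3,q6,q9 q0-x->q1 q0-y->q2 q1-x->q3 q1-y->q2 q2-x->q4 q2-y->q5 q3-x->q3 q3-y->q6 q4-x->q6 q4-y->q5 q5-x->q7 q5-y->q8 q6-x->q6 q6-y->q9 q7-x->q9 q7-y->q8 q8-x->q8 q8-y->q8 q9-x->q9 q9-y->q8

Build one automaton per condition and run them in lockstep. The first has 4 states tracking the count of `y`s, saturating at 3; the second has 3 states tracking whether and how much of `xx` has been seen. A product state is a pair (one from each), accepting exactly when both do. Minimizing collapses redundant product states.
With 10 states:
        x   y  
>  q0   q1  q2 
   q1   q3  q2 
   q2   q4  q5 
 * q3   q3  q6 
   q4   q6  q5 
   q5   q7  q8 
 * q6   q6  q9 
   q7   q9  q8 
   q8   q8  q8 
 * q9   q9  q8 
(> = start, * = accepting)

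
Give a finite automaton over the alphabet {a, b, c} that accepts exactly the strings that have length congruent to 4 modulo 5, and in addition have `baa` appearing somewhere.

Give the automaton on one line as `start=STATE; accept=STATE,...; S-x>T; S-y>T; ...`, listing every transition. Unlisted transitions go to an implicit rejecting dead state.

Handle the two conditions separately and then intersect. The first has 5 states tracking the input length modulo 5; the second has 4 states tracking whether and how much of `baa` has been seen. A product state is a pair (one from each), accepting exactly when both do.
A 20-state machine:
          a    b    c  
>  q0     q1   q2   q1 
   q1     q3   q4   q3 
   q2     q5   q4   q3 
   q3     q6   q7   q6 
   q4     q8   q7   q6 
   q5     q9   q7   q6 
   q6    q10  q11  q10 
   q7    q12  q11  q10 
   q8    q13  q11  q10 
   q9    q13  q13  q13 
   q10    q0  q14   q0 
   q11   q15  q14   q0 
   q12   q16  q14   q0 
 * q13   q16  q16  q16 
   q14   q17   q2   q1 
   q15   q18   q2   q1 
   q16   q18  q18  q18 
   q17   q19   q4   q3 
   q18   q19  q19  q19 
   q19    q9   q9   q9 
(> = start, * = accepting)

start=q0; accept=q13; q0-a>q1; q0-b>q2; q0-c>q1; q1-a>q3; q1-b>q4; q1-c>q3; q2-a>q5; q2-b>q4; q2-c>q3; q3-a>q6; q3-b>q7; q3-c>q6; q4-a>q8; q4-b>q7; q4-c>q6; q5-a>q9; q5-b>q7; q5-c>q6; q6-a>q10; q6-b>q11; q6-c>q10; q7-a>q12; q7-b>q11; q7-c>q10; q8-a>q13; q8-b>q11; q8-c>q10; q9-a>q13; q9-b>q13; q9-c>q13; q10-a>q0; q10-b>q14; q10-c>q0; q11-a>q15; q11-b>q14; q11-c>q0; q12-a>q16; q12-b>q14; q12-c>q0; q13-a>q16; q13-b>q16; q13-c>q16; q14-a>q17; q14-b>q2; q14-c>q1; q15-a>q18; q15-b>q2; q15-c>q1; q16-a>q18; q16-b>q18; q16-c>q18; q17-a>q19; q17-b>q4; q17-c>q3; q18-a>q19; q18-b>q19; q18-c>q19; q19-a>q9; q19-b>q9; q19-c>q9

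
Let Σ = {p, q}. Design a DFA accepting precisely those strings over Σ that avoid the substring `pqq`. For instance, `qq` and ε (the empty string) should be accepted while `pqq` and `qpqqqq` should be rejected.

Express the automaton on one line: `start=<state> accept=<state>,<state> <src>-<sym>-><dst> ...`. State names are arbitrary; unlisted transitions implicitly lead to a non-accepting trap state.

start=S0 accept=S0,S1,S2 S0-p->S1 S0-q->S0 S1-p->S1 S1-q->S2 S2-p->S1 S2-q->S3 S3-p->S3 S3-q->S3

This is the complement of 'contains `pqq`'. Use the same substring-matching states — S0 through S3 holding how much of `pqq` has just been matched — but flip the accepting set: everything except the trap S3 accepts.
With 4 states:
        p   q  
>* S0   S1  S0 
 * S1   S1  S2 
 * S2   S1  S3 
   S3   S3  S3 
(> = start, * = accepting)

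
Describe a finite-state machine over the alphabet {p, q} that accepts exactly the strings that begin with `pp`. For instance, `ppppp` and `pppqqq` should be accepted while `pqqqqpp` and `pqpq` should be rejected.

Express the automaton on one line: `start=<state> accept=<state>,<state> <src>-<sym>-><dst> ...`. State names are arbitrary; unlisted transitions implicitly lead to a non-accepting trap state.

Walk along `pp` while the input agrees: from s0 take `p` to s1, and so on. Any deviation drops to the rejecting sink s3. Once s2 is reached the prefix is confirmed and every continuation is accepted.
With 4 states:
        p   q  
>  s0   s1  s3 
   s1   s2  s3 
 * s2   s2  s2 
   s3   s3  s3 
(> = start, * = accepting)

start=s0 accept=s2 s0-p->s1 s0-q->s3 s1-p->s2 s1-q->s3 s2-p->s2 s2-q->s2 s3-p->s3 s3-q->s3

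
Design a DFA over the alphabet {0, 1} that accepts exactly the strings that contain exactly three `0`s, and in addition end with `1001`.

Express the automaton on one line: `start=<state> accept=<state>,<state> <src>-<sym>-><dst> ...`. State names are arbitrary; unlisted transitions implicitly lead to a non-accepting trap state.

Build one automaton per condition and run them in lockstep. One (5 states) tracks the count of `0`s, saturating at 4; the other (5 states) tracks how much of the suffix `1001` has currently been matched. Each combined state is a pair, one component from each; accept when both components accept. Minimizing collapses redundant product states.
With 7 states:
        0   1  
>  q0   q1  q0 
   q1   q2  q3 
   q2   q2  q2 
   q3   q4  q3 
   q4   q5  q2 
   q5   q2  q6 
 * q6   q2  q2 
(> = start, * = accepting)

start=q0 accept=q6 q0-0->q1 q0-1->q0 q1-0->q2 q1-1->q3 q2-0->q2 q2-1->q2 q3-0->q4 q3-1->q3 q4-0->q5 q4-1->q2 q5-0->q2 q5-1->q6 q6-0->q2 q6-1->q2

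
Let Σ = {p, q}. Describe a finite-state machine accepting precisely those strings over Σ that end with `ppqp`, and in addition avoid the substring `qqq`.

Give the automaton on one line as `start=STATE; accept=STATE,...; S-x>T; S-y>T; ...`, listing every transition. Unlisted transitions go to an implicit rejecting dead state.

start=S0; accept=S7; S0-p>S1; S0-q>S2; S1-p>S3; S1-q>S2; S2-p>S1; S2-q>S4; S3-p>S3; S3-q>S5; S4-p>S1; S4-q>S6; S5-p>S7; S5-q>S4; S6-p>S6; S6-q>S6; S7-p>S3; S7-q>S2

Run two small machines in parallel and take their product. The first has 5 states tracking how much of the suffix `ppqp` has currently been matched; the second has 4 states tracking partial matches of the forbidden pattern `qqq`. A product state is a pair (one from each), accepting exactly when both do. After merging equivalent states the machine shrinks.
8 states suffice.
        p   q  
>  S0   S1  S2 
   S1   S3  S2 
   S2   S1  S4 
   S3   S3  S5 
   S4   S1  S6 
   S5   S7  S4 
   S6   S6  S6 
 * S7   S3  S2 
(> = start, * = accepting)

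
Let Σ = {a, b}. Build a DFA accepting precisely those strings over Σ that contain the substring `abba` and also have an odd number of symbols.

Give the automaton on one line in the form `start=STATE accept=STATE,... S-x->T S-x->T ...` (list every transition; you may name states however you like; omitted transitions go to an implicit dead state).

Build one automaton per condition and run them in lockstep. The first has 5 states tracking whether and how much of `abba` has been seen; the second has 2 states tracking the input length modulo 2. A product state is a pair (one from each), accepting exactly when both do.
10 states suffice.
        a   b  
>  S0   S1  S2 
   S1   S3  S4 
   S2   S3  S0 
   S3   S1  S5 
   S4   S1  S6 
   S5   S3  S7 
   S6   S8  S0 
   S7   S9  S2 
   S8   S9  S9 
 * S9   S8  S8 
(> = start, * = accepting)

start=S0 accept=S9 S0-a->S1 S0-b->S2 S1-a->S3 S1-b->S4 S2-a->S3 S2-b->S0 S3-a->S1 S3-b->S5 S4-a->S1 S4-b->S6 S5-a->S3 S5-b->S7 S6-a->S8 S6-b->S0 S7-a->S9 S7-b->S2 S8-a->S9 S8-b->S9 S9-a->S8 S9-b->S8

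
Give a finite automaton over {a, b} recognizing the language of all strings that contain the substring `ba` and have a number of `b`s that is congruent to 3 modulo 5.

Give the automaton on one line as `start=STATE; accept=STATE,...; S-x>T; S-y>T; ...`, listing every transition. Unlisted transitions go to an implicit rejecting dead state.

start=q0; accept=q6; q0-a>q0; q0-b>q1; q1-a>q2; q1-b>q3; q2-a>q2; q2-b>q4; q3-a>q4; q3-b>q5; q4-a>q4; q4-b>q6; q5-a>q6; q5-b>q7; q6-a>q6; q6-b>q8; q7-a>q8; q7-b>q9; q8-a>q8; q8-b>q10; q9-a>q10; q9-b>q1; q10-a>q10; q10-b>q2

Handle the two conditions separately and then intersect. The first has 3 states tracking whether and how much of `ba` has been seen; the second has 5 states tracking the count of `b`s modulo 5. A product state is a pair (one from each), accepting exactly when both do.
11 states suffice.
          a    b  
>  q0     q0   q1 
   q1     q2   q3 
   q2     q2   q4 
   q3     q4   q5 
   q4     q4   q6 
   q5     q6   q7 
 * q6     q6   q8 
   q7     q8   q9 
   q8     q8  q10 
   q9    q10   q1 
   q10   q10   q2 
(> = start, * = accepting)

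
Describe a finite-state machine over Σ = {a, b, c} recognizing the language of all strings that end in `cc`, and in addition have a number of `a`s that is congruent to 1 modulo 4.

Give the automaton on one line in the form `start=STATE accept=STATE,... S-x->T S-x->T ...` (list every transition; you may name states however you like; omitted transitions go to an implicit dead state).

Run two small machines in parallel and take their product. The first has 3 states tracking how much of the suffix `cc` has currently been matched; the second has 4 states tracking the count of `a`s modulo 4. A product state is a pair (one from each), accepting exactly when both do. Minimizing collapses redundant product states.
6 states suffice.
        a   b   c  
>  q0   q1  q0  q0 
   q1   q2  q1  q3 
   q2   q4  q2  q2 
   q3   q2  q1  q5 
   q4   q0  q4  q4 
 * q5   q2  q1  q5 
(> = start, * = accepting)

start=q0 accept=q5 q0-a->q1 q0-b->q0 q0-c->q0 q1-a->q2 q1-b->q1 q1-c->q3 q2-a->q4 q2-b->q2 q2-c->q2 q3-a->q2 q3-b->q1 q3-c->q5 q4-a->q0 q4-b->q4 q4-c->q4 q5-a->q2 q5-b->q1 q5-c->q5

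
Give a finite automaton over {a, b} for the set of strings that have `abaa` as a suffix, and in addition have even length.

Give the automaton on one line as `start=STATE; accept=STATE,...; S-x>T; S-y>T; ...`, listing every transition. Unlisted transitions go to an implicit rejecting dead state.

Run two small machines in parallel and take their product. One (5 states) tracks how much of the suffix `abaa` has currently been matched; the other (2 states) tracks the input length modulo 2. Each combined state is a pair, one component from each; accept when both components accept.
10 states suffice.
        a   b  
>  q0   q1  q2 
   q1   q3  q4 
   q2   q3  q0 
   q3   q1  q5 
   q4   q6  q2 
   q5   q7  q0 
   q6   q8  q4 
   q7   q9  q5 
 * q8   q1  q5 
   q9   q3  q4 
(> = start, * = accepting)

start=q0; accept=q8; q0-a>q1; q0-b>q2; q1-a>q3; q1-b>q4; q2-a>q3; q2-b>q0; q3-a>q1; q3-b>q5; q4-a>q6; q4-b>q2; q5-a>q7; q5-b>q0; q6-a>q8; q6-b>q4; q7-a>q9; q7-b>q5; q8-a>q1; q8-b>q5; q9-a>q3; q9-b>q4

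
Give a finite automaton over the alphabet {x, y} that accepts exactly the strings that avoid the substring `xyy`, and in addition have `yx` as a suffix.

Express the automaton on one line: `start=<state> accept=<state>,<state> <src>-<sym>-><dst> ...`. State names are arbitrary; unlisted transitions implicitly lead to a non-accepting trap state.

Build one automaton per condition and run them in lockstep. One (4 states) tracks partial matches of the forbidden pattern `xyy`; the other (3 states) tracks how much of the suffix `yx` has currently been matched. Each combined state is a pair, one component from each; accept when both components accept. Minimizing collapses redundant product states.
6 states suffice.
        x   y  
>  s0   s1  s2 
   s1   s1  s3 
   s2   s4  s2 
   s3   s4  s5 
 * s4   s1  s3 
   s5   s5  s5 
(> = start, * = accepting)

start=s0 accept=s4 s0-x->s1 s0-y->s2 s1-x->s1 s1-y->s3 s2-x->s4 s2-y->s2 s3-x->s4 s3-y->s5 s4-x->s1 s4-y->s3 s5-x->s5 s5-y->s5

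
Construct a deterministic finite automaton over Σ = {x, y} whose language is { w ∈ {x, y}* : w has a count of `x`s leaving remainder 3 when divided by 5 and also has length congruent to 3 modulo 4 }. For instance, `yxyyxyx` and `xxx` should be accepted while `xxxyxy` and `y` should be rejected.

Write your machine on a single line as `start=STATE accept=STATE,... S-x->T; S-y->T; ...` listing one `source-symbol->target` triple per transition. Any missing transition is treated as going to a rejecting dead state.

Handle the two conditions separately and then intersect. One (5 states) tracks the count of `x`s modulo 5; the other (4 states) tracks the input length modulo 4. Each combined state is a pair, one component from each; accept when both components accept.
          x    y  
>  q0     q1   q2 
   q1     q3   q4 
   q2     q4   q5 
   q3     q6   q7 
   q4     q7   q8 
   q5     q8   q9 
 * q6    q10  q11 
   q7    q11  q12 
   q8    q12  q13 
   q9    q13   q0 
   q10    q2  q14 
   q11   q14  q15 
   q12   q15  q16 
   q13   q16   q1 
   q14    q5  q17 
   q15   q17  q18 
   q16   q18   q3 
   q17    q9  q19 
   q18   q19   q6 
   q19    q0  q10 
(> = start, * = accepting)

start=q0; accept=q6; q0-x->q1; q0-y->q2; q1-x->q3; q1-y->q4; q2-x->q4; q2-y->q5; q3-x->q6; q3-y->q7; q4-x->q7; q4-y->q8; q5-x->q8; q5-y->q9; q6-x->q10; q6-y->q11; q7-x->q11; q7-y->q12; q8-x->q12; q8-y->q13; q9-x->q13; q9-y->q0; q10-x->q2; q10-y->q14; q11-x->q14; q11-y->q15; q12-x->q15; q12-y->q16; q13-x->q16; q13-y->q1; q14-x->q5; q14-y->q17; q15-x->q17; q15-y->q18; q16-x->q18; q16-y->q3; q17-x->q9; q17-y->q19; q18-x->q19; q18-y->q6; q19-x->q0; q19-y->q10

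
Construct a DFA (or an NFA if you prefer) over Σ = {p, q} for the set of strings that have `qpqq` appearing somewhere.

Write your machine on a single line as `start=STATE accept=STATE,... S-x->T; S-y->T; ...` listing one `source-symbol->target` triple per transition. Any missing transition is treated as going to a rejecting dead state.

start=A; accept=E; A-p->A; A-q->B; B-p->C; B-q->B; C-p->A; C-q->D; D-p->C; D-q->E; E-p->E; E-q->E

Track how much of `qpqq` has been matched so far: state A is no progress, E is the absorbing accept state reached once `qpqq` has occurred. Intermediate states record partial matches; on a mismatch, fall back to the longest reusable overlap.
With 5 states:
       p  q 
>  A   A  B 
   B   C  B 
   C   A  D 
   D   C  E 
 * E   E  E 
(> = start, * = accepting)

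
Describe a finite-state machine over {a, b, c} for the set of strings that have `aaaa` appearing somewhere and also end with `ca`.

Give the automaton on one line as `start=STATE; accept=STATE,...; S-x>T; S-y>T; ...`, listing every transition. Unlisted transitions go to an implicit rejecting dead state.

Handle the two conditions separately and then intersect. The first has 5 states tracking whether and how much of `aaaa` has been seen; the second has 3 states tracking how much of the suffix `ca` has currently been matched. A product state is a pair (one from each), accepting exactly when both do. Minimizing collapses redundant product states.
7 states suffice.
        a   b   c  
>  S0   S1  S0  S0 
   S1   S2  S0  S0 
   S2   S3  S0  S0 
   S3   S4  S0  S0 
   S4   S4  S4  S5 
   S5   S6  S4  S5 
 * S6   S4  S4  S5 
(> = start, * = accepting)

start=S0; accept=S6; S0-a>S1; S0-b>S0; S0-c>S0; S1-a>S2; S1-b>S0; S1-c>S0; S2-a>S3; S2-b>S0; S2-c>S0; S3-a>S4; S3-b>S0; S3-c>S0; S4-a>S4; S4-b>S4; S4-c>S5; S5-a>S6; S5-b>S4; S5-c>S5; S6-a>S4; S6-b>S4; S6-c>S5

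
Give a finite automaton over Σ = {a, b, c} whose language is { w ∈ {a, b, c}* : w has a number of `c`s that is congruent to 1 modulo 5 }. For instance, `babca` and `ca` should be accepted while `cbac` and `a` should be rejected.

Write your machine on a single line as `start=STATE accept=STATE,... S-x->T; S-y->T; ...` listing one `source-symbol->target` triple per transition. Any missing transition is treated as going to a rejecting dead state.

The only thing that matters is how many `c`s have appeared, reduced mod 5. Use one state per residue: s0 for 0, …, s4 for 4. Reading `c` moves to the next residue; anything else stays put. s1 is accepting.
        a   b   c  
>  s0   s0  s0  s1 
 * s1   s1  s1  s2 
   s2   s2  s2  s3 
   s3   s3  s3  s4 
   s4   s4  s4  s0 
(> = start, * = accepting)

start=s0; accept=s1; s0-a->s0; s0-b->s0; s0-c->s1; s1-a->s1; s1-b->s1; s1-c->s2; s2-a->s2; s2-b->s2; s2-c->s3; s3-a->s3; s3-b->s3; s3-c->s4; s4-a->s4; s4-b->s4; s4-c->s0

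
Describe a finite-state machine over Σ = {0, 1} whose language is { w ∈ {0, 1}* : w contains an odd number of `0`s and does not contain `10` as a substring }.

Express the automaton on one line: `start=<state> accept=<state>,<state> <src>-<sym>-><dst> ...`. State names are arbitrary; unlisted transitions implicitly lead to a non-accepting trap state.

start=q0 accept=q1,q3 q0-0->q1 q0-1->q2 q1-0->q0 q1-1->q3 q2-0->q2 q2-1->q2 q3-0->q2 q3-1->q3

Build one automaton per condition and run them in lockstep. One (2 states) tracks the count of `0`s modulo 2; the other (3 states) tracks partial matches of the forbidden pattern `10`. Each combined state is a pair, one component from each; accept when both components accept. Minimizing collapses redundant product states.
        0   1  
>  q0   q1  q2 
 * q1   q0  q3 
   q2   q2  q2 
 * q3   q2  q3 
(> = start, * = accepting)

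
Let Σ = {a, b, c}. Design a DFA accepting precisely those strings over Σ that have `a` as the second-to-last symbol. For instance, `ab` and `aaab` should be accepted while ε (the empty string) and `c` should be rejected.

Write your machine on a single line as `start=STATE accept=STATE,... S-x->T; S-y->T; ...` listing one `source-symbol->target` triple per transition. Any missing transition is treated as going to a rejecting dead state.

A DFA must remember the last 2 symbols (since which symbol is second-to-last isn't known until the input ends). Use one state per possible window of the last ≤2 symbols; accept from those whose window starts with `a`.
A 13-state machine:
          a    b    c  
>  s0     s1   s2   s3 
   s1     s4   s5   s6 
   s2     s7   s8   s9 
   s3    s10  s11  s12 
 * s4     s4   s5   s6 
 * s5     s7   s8   s9 
 * s6    s10  s11  s12 
   s7     s4   s5   s6 
   s8     s7   s8   s9 
   s9    s10  s11  s12 
   s10    s4   s5   s6 
   s11    s7   s8   s9 
   s12   s10  s11  s12 
(> = start, * = accepting)

start=s0; accept=s4,s5,s6; s0-a->s1; s0-b->s2; s0-c->s3; s1-a->s4; s1-b->s5; s1-c->s6; s2-a->s7; s2-b->s8; s2-c->s9; s3-a->s10; s3-b->s11; s3-c->s12; s4-a->s4; s4-b->s5; s4-c->s6; s5-a->s7; s5-b->s8; s5-c->s9; s6-a->s10; s6-b->s11; s6-c->s12; s7-a->s4; s7-b->s5; s7-c->s6; s8-a->s7; s8-b->s8; s8-c->s9; s9-a->s10; s9-b->s11; s9-c->s12; s10-a->s4; s10-b->s5; s10-c->s6; s11-a->s7; s11-b->s8; s11-c->s9; s12-a->s10; s12-b->s11; s12-c->s12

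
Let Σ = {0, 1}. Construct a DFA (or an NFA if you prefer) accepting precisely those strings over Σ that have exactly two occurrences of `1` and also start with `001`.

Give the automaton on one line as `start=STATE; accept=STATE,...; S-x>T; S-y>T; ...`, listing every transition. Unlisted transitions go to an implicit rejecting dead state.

start=q0; accept=q8; q0-0>q1; q0-1>q2; q1-0>q3; q1-1>q2; q2-0>q2; q2-1>q4; q3-0>q5; q3-1>q6; q4-0>q4; q4-1>q7; q5-0>q5; q5-1>q2; q6-0>q6; q6-1>q8; q7-0>q7; q7-1>q7; q8-0>q8; q8-1>q9; q9-0>q9; q9-1>q9

Handle the two conditions separately and then intersect. The first has 4 states tracking the count of `1`s, saturating at 3; the second has 5 states tracking whether the input so far still matches the prefix `001`. A product state is a pair (one from each), accepting exactly when both do.
        0   1  
>  q0   q1  q2 
   q1   q3  q2 
   q2   q2  q4 
   q3   q5  q6 
   q4   q4  q7 
   q5   q5  q2 
   q6   q6  q8 
   q7   q7  q7 
 * q8   q8  q9 
   q9   q9  q9 
(> = start, * = accepting)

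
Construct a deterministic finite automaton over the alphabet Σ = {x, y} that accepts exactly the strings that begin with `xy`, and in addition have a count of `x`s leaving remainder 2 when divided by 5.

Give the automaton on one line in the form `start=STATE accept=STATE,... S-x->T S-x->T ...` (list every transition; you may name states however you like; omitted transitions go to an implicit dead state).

Handle the two conditions separately and then intersect. One (4 states) tracks whether the input so far still matches the prefix `xy`; the other (5 states) tracks the count of `x`s modulo 5. Each combined state is a pair, one component from each; accept when both components accept. After merging equivalent states the machine shrinks.
An 8-state machine:
       x  y 
>  A   B  C 
   B   C  D 
   C   C  C 
   D   E  D 
 * E   F  E 
   F   G  F 
   G   H  G 
   H   D  H 
(> = start, * = accepting)

start=A accept=E A-x->B A-y->C B-x->C B-y->D C-x->C C-y->C D-x->E D-y->D E-x->F E-y->E F-x->G F-y->F G-x->H G-y->G H-x->D H-y->H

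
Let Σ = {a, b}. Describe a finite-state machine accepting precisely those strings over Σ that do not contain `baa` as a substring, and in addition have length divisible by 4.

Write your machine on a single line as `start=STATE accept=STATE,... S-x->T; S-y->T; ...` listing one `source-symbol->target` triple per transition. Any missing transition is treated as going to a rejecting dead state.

start=q0; accept=q0,q10,q11; q0-a->q1; q0-b->q2; q1-a->q3; q1-b->q4; q2-a->q5; q2-b->q4; q3-a->q6; q3-b->q7; q4-a->q8; q4-b->q7; q5-a->q9; q5-b->q7; q6-a->q0; q6-b->q10; q7-a->q11; q7-b->q10; q8-a->q12; q8-b->q10; q9-a->q12; q9-b->q12; q10-a->q13; q10-b->q2; q11-a->q14; q11-b->q2; q12-a->q14; q12-b->q14; q13-a->q15; q13-b->q4; q14-a->q15; q14-b->q15; q15-a->q9; q15-b->q9

Run two small machines in parallel and take their product. The first has 4 states tracking partial matches of the forbidden pattern `baa`; the second has 4 states tracking the input length modulo 4. A product state is a pair (one from each), accepting exactly when both do.
With 16 states:
          a    b  
>* q0     q1   q2 
   q1     q3   q4 
   q2     q5   q4 
   q3     q6   q7 
   q4     q8   q7 
   q5     q9   q7 
   q6     q0  q10 
   q7    q11  q10 
   q8    q12  q10 
   q9    q12  q12 
 * q10   q13   q2 
 * q11   q14   q2 
   q12   q14  q14 
   q13   q15   q4 
   q14   q15  q15 
   q15    q9   q9 
(> = start, * = accepting)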